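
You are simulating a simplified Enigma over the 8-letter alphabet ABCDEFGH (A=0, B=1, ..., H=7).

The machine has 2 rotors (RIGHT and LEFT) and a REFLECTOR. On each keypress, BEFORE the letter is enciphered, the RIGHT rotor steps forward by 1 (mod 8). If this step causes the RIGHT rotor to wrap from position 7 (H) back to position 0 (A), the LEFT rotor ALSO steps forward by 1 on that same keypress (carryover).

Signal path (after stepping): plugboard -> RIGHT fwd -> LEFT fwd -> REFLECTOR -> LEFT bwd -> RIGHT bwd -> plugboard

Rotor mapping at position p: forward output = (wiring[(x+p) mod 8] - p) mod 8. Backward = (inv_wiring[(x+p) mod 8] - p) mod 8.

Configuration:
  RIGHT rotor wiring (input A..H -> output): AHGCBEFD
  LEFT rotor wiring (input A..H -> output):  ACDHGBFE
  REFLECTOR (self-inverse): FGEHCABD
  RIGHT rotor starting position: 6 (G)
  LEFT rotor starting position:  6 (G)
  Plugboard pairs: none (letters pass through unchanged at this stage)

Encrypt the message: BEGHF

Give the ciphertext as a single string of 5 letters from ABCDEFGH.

Answer: GBBDD

Derivation:
Char 1 ('B'): step: R->7, L=6; B->plug->B->R->B->L->G->refl->B->L'->F->R'->G->plug->G
Char 2 ('E'): step: R->0, L->7 (L advanced); E->plug->E->R->B->L->B->refl->G->L'->H->R'->B->plug->B
Char 3 ('G'): step: R->1, L=7; G->plug->G->R->C->L->D->refl->H->L'->F->R'->B->plug->B
Char 4 ('H'): step: R->2, L=7; H->plug->H->R->F->L->H->refl->D->L'->C->R'->D->plug->D
Char 5 ('F'): step: R->3, L=7; F->plug->F->R->F->L->H->refl->D->L'->C->R'->D->plug->D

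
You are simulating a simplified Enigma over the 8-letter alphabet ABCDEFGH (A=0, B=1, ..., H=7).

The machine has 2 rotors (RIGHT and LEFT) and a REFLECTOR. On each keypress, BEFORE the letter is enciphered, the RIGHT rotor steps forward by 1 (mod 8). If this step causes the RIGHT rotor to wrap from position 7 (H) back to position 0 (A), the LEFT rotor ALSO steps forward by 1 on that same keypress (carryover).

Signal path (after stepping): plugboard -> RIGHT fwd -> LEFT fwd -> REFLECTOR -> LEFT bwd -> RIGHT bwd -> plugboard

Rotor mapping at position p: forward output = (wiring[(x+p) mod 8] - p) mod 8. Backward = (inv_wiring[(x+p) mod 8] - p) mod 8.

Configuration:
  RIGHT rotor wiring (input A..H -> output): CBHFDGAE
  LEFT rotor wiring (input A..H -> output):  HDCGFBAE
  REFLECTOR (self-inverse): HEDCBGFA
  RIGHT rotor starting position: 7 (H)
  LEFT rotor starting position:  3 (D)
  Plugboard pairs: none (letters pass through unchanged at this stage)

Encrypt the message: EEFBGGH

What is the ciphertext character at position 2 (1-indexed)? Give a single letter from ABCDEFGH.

Char 1 ('E'): step: R->0, L->4 (L advanced); E->plug->E->R->D->L->A->refl->H->L'->F->R'->D->plug->D
Char 2 ('E'): step: R->1, L=4; E->plug->E->R->F->L->H->refl->A->L'->D->R'->G->plug->G

G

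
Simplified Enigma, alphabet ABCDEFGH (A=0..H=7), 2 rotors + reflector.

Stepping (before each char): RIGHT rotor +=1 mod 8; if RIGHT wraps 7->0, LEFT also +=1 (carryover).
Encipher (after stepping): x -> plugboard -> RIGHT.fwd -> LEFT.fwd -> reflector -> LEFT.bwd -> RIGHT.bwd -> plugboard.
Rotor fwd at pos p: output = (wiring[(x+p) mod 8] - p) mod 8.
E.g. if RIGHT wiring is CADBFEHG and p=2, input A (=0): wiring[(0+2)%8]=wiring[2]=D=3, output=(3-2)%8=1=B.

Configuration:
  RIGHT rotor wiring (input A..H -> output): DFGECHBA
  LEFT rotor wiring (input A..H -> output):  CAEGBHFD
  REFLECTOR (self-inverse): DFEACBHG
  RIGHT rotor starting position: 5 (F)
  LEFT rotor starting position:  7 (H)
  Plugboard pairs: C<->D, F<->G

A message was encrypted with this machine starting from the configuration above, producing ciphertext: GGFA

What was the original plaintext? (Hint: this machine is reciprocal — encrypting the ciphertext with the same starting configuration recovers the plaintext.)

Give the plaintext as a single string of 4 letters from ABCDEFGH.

Answer: HHGE

Derivation:
Char 1 ('G'): step: R->6, L=7; G->plug->F->R->G->L->A->refl->D->L'->B->R'->H->plug->H
Char 2 ('G'): step: R->7, L=7; G->plug->F->R->D->L->F->refl->B->L'->C->R'->H->plug->H
Char 3 ('F'): step: R->0, L->0 (L advanced); F->plug->G->R->B->L->A->refl->D->L'->H->R'->F->plug->G
Char 4 ('A'): step: R->1, L=0; A->plug->A->R->E->L->B->refl->F->L'->G->R'->E->plug->E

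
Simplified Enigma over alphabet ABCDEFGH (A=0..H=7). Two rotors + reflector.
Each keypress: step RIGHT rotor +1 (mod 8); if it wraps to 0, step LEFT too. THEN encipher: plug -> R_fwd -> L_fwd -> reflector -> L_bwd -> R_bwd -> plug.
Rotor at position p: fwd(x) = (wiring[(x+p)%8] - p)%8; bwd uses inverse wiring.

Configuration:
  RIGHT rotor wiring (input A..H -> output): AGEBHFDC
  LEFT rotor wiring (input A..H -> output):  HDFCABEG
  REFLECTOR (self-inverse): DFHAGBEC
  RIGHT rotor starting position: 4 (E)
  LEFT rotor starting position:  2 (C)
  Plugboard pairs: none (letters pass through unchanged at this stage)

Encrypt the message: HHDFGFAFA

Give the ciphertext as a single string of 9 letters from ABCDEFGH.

Answer: CEEHBBBHF

Derivation:
Char 1 ('H'): step: R->5, L=2; H->plug->H->R->C->L->G->refl->E->L'->F->R'->C->plug->C
Char 2 ('H'): step: R->6, L=2; H->plug->H->R->H->L->B->refl->F->L'->G->R'->E->plug->E
Char 3 ('D'): step: R->7, L=2; D->plug->D->R->F->L->E->refl->G->L'->C->R'->E->plug->E
Char 4 ('F'): step: R->0, L->3 (L advanced); F->plug->F->R->F->L->E->refl->G->L'->C->R'->H->plug->H
Char 5 ('G'): step: R->1, L=3; G->plug->G->R->B->L->F->refl->B->L'->D->R'->B->plug->B
Char 6 ('F'): step: R->2, L=3; F->plug->F->R->A->L->H->refl->C->L'->H->R'->B->plug->B
Char 7 ('A'): step: R->3, L=3; A->plug->A->R->G->L->A->refl->D->L'->E->R'->B->plug->B
Char 8 ('F'): step: R->4, L=3; F->plug->F->R->C->L->G->refl->E->L'->F->R'->H->plug->H
Char 9 ('A'): step: R->5, L=3; A->plug->A->R->A->L->H->refl->C->L'->H->R'->F->plug->F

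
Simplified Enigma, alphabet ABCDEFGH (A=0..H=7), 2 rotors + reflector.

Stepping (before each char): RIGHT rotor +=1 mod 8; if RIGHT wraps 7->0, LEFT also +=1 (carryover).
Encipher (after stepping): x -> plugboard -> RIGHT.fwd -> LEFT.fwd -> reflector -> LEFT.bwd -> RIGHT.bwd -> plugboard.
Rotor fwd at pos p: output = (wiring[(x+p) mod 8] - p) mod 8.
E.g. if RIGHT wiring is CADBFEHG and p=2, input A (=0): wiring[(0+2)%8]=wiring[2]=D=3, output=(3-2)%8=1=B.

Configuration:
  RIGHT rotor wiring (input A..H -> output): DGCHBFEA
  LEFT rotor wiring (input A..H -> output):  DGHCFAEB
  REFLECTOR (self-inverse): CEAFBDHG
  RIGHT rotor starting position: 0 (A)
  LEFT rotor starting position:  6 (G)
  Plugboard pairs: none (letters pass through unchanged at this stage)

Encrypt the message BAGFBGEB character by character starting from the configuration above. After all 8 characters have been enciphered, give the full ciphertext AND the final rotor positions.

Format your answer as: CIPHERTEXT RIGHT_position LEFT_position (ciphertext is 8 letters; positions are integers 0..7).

Answer: HFHBCHGE 0 7

Derivation:
Char 1 ('B'): step: R->1, L=6; B->plug->B->R->B->L->D->refl->F->L'->C->R'->H->plug->H
Char 2 ('A'): step: R->2, L=6; A->plug->A->R->A->L->G->refl->H->L'->G->R'->F->plug->F
Char 3 ('G'): step: R->3, L=6; G->plug->G->R->D->L->A->refl->C->L'->H->R'->H->plug->H
Char 4 ('F'): step: R->4, L=6; F->plug->F->R->C->L->F->refl->D->L'->B->R'->B->plug->B
Char 5 ('B'): step: R->5, L=6; B->plug->B->R->H->L->C->refl->A->L'->D->R'->C->plug->C
Char 6 ('G'): step: R->6, L=6; G->plug->G->R->D->L->A->refl->C->L'->H->R'->H->plug->H
Char 7 ('E'): step: R->7, L=6; E->plug->E->R->A->L->G->refl->H->L'->G->R'->G->plug->G
Char 8 ('B'): step: R->0, L->7 (L advanced); B->plug->B->R->G->L->B->refl->E->L'->B->R'->E->plug->E
Final: ciphertext=HFHBCHGE, RIGHT=0, LEFT=7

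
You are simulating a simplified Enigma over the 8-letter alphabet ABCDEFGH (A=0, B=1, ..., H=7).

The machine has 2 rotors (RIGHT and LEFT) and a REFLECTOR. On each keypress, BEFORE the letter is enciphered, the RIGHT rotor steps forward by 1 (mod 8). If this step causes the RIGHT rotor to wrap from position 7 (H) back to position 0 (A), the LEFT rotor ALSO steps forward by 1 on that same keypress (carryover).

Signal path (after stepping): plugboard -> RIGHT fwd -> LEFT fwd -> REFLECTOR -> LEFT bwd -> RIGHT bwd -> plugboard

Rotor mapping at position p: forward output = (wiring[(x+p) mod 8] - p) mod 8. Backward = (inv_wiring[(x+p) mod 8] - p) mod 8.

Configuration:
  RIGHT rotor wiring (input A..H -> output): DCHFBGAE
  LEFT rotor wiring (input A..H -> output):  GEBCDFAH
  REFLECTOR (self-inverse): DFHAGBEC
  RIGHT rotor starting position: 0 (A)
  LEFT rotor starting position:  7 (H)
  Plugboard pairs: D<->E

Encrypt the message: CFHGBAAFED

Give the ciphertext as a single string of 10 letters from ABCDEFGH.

Char 1 ('C'): step: R->1, L=7; C->plug->C->R->E->L->D->refl->A->L'->A->R'->D->plug->E
Char 2 ('F'): step: R->2, L=7; F->plug->F->R->C->L->F->refl->B->L'->H->R'->C->plug->C
Char 3 ('H'): step: R->3, L=7; H->plug->H->R->E->L->D->refl->A->L'->A->R'->F->plug->F
Char 4 ('G'): step: R->4, L=7; G->plug->G->R->D->L->C->refl->H->L'->B->R'->H->plug->H
Char 5 ('B'): step: R->5, L=7; B->plug->B->R->D->L->C->refl->H->L'->B->R'->A->plug->A
Char 6 ('A'): step: R->6, L=7; A->plug->A->R->C->L->F->refl->B->L'->H->R'->F->plug->F
Char 7 ('A'): step: R->7, L=7; A->plug->A->R->F->L->E->refl->G->L'->G->R'->E->plug->D
Char 8 ('F'): step: R->0, L->0 (L advanced); F->plug->F->R->G->L->A->refl->D->L'->E->R'->H->plug->H
Char 9 ('E'): step: R->1, L=0; E->plug->D->R->A->L->G->refl->E->L'->B->R'->A->plug->A
Char 10 ('D'): step: R->2, L=0; D->plug->E->R->G->L->A->refl->D->L'->E->R'->D->plug->E

Answer: ECFHAFDHAE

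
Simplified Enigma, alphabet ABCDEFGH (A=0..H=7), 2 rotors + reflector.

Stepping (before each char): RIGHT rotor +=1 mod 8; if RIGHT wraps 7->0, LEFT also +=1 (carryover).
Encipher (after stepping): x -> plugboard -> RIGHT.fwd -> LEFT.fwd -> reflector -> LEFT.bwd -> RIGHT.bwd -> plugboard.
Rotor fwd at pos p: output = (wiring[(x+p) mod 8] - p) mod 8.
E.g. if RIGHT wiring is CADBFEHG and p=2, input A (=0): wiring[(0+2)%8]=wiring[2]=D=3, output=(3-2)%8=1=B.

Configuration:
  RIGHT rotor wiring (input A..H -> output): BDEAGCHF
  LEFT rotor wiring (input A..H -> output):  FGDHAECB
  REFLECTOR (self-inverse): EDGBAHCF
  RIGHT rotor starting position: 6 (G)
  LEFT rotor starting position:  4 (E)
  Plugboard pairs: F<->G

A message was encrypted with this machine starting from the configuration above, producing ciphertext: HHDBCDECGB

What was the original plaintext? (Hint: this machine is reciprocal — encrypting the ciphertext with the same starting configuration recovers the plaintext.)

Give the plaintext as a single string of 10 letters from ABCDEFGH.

Answer: EEGEDFAGCD

Derivation:
Char 1 ('H'): step: R->7, L=4; H->plug->H->R->A->L->E->refl->A->L'->B->R'->E->plug->E
Char 2 ('H'): step: R->0, L->5 (L advanced); H->plug->H->R->F->L->G->refl->C->L'->G->R'->E->plug->E
Char 3 ('D'): step: R->1, L=5; D->plug->D->R->F->L->G->refl->C->L'->G->R'->F->plug->G
Char 4 ('B'): step: R->2, L=5; B->plug->B->R->G->L->C->refl->G->L'->F->R'->E->plug->E
Char 5 ('C'): step: R->3, L=5; C->plug->C->R->H->L->D->refl->B->L'->E->R'->D->plug->D
Char 6 ('D'): step: R->4, L=5; D->plug->D->R->B->L->F->refl->H->L'->A->R'->G->plug->F
Char 7 ('E'): step: R->5, L=5; E->plug->E->R->G->L->C->refl->G->L'->F->R'->A->plug->A
Char 8 ('C'): step: R->6, L=5; C->plug->C->R->D->L->A->refl->E->L'->C->R'->F->plug->G
Char 9 ('G'): step: R->7, L=5; G->plug->F->R->H->L->D->refl->B->L'->E->R'->C->plug->C
Char 10 ('B'): step: R->0, L->6 (L advanced); B->plug->B->R->D->L->A->refl->E->L'->A->R'->D->plug->D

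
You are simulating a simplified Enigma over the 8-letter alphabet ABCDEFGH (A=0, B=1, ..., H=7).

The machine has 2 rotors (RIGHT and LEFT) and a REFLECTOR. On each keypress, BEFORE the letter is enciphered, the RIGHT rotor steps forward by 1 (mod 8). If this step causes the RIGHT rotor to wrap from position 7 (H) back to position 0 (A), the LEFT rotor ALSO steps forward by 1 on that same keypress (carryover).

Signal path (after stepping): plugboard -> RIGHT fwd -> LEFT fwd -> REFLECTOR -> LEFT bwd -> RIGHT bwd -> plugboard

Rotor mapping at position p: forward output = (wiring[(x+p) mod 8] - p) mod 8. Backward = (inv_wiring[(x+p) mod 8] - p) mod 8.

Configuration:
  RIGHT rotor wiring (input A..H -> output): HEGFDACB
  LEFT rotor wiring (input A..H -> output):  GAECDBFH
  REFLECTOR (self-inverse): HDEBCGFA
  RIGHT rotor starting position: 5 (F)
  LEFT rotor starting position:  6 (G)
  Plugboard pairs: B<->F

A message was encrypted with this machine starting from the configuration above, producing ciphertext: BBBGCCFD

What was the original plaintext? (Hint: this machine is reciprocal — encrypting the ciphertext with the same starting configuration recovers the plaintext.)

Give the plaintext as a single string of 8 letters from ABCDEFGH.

Char 1 ('B'): step: R->6, L=6; B->plug->F->R->H->L->D->refl->B->L'->B->R'->C->plug->C
Char 2 ('B'): step: R->7, L=6; B->plug->F->R->E->L->G->refl->F->L'->G->R'->E->plug->E
Char 3 ('B'): step: R->0, L->7 (L advanced); B->plug->F->R->A->L->A->refl->H->L'->B->R'->H->plug->H
Char 4 ('G'): step: R->1, L=7; G->plug->G->R->A->L->A->refl->H->L'->B->R'->F->plug->B
Char 5 ('C'): step: R->2, L=7; C->plug->C->R->B->L->H->refl->A->L'->A->R'->E->plug->E
Char 6 ('C'): step: R->3, L=7; C->plug->C->R->F->L->E->refl->C->L'->G->R'->E->plug->E
Char 7 ('F'): step: R->4, L=7; F->plug->B->R->E->L->D->refl->B->L'->C->R'->G->plug->G
Char 8 ('D'): step: R->5, L=7; D->plug->D->R->C->L->B->refl->D->L'->E->R'->C->plug->C

Answer: CEHBEEGC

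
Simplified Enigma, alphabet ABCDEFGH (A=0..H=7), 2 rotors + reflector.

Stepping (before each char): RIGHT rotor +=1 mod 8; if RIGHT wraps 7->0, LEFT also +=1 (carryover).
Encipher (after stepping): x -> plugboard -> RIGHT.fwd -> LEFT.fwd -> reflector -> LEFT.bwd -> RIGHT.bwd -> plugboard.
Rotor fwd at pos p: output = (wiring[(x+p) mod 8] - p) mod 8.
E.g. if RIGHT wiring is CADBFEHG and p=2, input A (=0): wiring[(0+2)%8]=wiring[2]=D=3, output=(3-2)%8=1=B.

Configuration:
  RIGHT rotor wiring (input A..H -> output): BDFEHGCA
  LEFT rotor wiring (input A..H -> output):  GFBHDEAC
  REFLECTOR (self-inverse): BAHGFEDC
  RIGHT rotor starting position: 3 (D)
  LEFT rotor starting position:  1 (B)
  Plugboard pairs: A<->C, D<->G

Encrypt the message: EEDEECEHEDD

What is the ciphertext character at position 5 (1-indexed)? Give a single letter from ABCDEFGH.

Char 1 ('E'): step: R->4, L=1; E->plug->E->R->F->L->H->refl->C->L'->D->R'->A->plug->C
Char 2 ('E'): step: R->5, L=1; E->plug->E->R->G->L->B->refl->A->L'->B->R'->A->plug->C
Char 3 ('D'): step: R->6, L=1; D->plug->G->R->B->L->A->refl->B->L'->G->R'->F->plug->F
Char 4 ('E'): step: R->7, L=1; E->plug->E->R->F->L->H->refl->C->L'->D->R'->H->plug->H
Char 5 ('E'): step: R->0, L->2 (L advanced); E->plug->E->R->H->L->D->refl->G->L'->E->R'->D->plug->G

G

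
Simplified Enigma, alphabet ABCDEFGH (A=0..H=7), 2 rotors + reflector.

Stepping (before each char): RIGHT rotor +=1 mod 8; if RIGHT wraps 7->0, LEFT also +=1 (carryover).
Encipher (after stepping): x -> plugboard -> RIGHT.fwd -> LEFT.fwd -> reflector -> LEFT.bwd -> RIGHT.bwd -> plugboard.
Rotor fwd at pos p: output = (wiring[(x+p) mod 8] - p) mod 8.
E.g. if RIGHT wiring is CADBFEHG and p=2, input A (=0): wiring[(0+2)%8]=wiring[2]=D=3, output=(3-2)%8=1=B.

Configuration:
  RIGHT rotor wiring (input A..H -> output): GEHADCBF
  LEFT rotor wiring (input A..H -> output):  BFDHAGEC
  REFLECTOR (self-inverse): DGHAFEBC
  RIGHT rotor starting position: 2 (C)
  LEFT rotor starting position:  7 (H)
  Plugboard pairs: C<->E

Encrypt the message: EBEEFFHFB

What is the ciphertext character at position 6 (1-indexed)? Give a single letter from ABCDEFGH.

Char 1 ('E'): step: R->3, L=7; E->plug->C->R->H->L->F->refl->E->L'->D->R'->F->plug->F
Char 2 ('B'): step: R->4, L=7; B->plug->B->R->G->L->H->refl->C->L'->B->R'->D->plug->D
Char 3 ('E'): step: R->5, L=7; E->plug->C->R->A->L->D->refl->A->L'->E->R'->B->plug->B
Char 4 ('E'): step: R->6, L=7; E->plug->C->R->A->L->D->refl->A->L'->E->R'->H->plug->H
Char 5 ('F'): step: R->7, L=7; F->plug->F->R->E->L->A->refl->D->L'->A->R'->D->plug->D
Char 6 ('F'): step: R->0, L->0 (L advanced); F->plug->F->R->C->L->D->refl->A->L'->E->R'->B->plug->B

B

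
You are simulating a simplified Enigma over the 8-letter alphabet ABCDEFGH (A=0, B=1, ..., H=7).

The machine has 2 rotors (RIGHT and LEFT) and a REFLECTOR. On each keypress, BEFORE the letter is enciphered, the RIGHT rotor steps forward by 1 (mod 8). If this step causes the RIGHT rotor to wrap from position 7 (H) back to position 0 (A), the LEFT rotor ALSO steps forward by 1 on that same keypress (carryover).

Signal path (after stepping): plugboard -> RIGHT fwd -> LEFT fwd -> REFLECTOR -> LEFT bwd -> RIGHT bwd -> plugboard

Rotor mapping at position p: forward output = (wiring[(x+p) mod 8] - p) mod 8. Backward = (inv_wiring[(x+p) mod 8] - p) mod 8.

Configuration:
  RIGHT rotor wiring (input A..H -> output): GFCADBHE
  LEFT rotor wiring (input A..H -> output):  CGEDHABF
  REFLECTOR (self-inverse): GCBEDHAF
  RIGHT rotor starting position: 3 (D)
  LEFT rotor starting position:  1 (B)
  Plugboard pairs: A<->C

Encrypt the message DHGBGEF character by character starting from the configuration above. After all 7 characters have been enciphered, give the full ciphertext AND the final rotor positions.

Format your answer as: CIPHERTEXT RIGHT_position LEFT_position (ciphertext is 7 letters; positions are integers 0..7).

Char 1 ('D'): step: R->4, L=1; D->plug->D->R->A->L->F->refl->H->L'->E->R'->H->plug->H
Char 2 ('H'): step: R->5, L=1; H->plug->H->R->G->L->E->refl->D->L'->B->R'->D->plug->D
Char 3 ('G'): step: R->6, L=1; G->plug->G->R->F->L->A->refl->G->L'->D->R'->H->plug->H
Char 4 ('B'): step: R->7, L=1; B->plug->B->R->H->L->B->refl->C->L'->C->R'->G->plug->G
Char 5 ('G'): step: R->0, L->2 (L advanced); G->plug->G->R->H->L->E->refl->D->L'->F->R'->B->plug->B
Char 6 ('E'): step: R->1, L=2; E->plug->E->R->A->L->C->refl->B->L'->B->R'->B->plug->B
Char 7 ('F'): step: R->2, L=2; F->plug->F->R->C->L->F->refl->H->L'->E->R'->G->plug->G
Final: ciphertext=HDHGBBG, RIGHT=2, LEFT=2

Answer: HDHGBBG 2 2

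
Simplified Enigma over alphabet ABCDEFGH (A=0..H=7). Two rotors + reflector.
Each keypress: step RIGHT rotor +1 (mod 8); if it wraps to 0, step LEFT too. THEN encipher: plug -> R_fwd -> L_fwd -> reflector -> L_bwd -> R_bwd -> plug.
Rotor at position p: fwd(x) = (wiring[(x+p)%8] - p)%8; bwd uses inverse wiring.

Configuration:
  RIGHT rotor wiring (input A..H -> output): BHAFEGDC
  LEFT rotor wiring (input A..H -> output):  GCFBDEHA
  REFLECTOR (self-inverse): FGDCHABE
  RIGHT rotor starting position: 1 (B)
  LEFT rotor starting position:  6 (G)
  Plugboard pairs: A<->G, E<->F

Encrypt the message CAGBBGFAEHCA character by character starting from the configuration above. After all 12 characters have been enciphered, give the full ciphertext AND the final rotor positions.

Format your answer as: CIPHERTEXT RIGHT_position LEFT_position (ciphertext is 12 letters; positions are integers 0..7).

Answer: GCCFCHHFBBDE 5 7

Derivation:
Char 1 ('C'): step: R->2, L=6; C->plug->C->R->C->L->A->refl->F->L'->G->R'->A->plug->G
Char 2 ('A'): step: R->3, L=6; A->plug->G->R->E->L->H->refl->E->L'->D->R'->C->plug->C
Char 3 ('G'): step: R->4, L=6; G->plug->A->R->A->L->B->refl->G->L'->H->R'->C->plug->C
Char 4 ('B'): step: R->5, L=6; B->plug->B->R->G->L->F->refl->A->L'->C->R'->E->plug->F
Char 5 ('B'): step: R->6, L=6; B->plug->B->R->E->L->H->refl->E->L'->D->R'->C->plug->C
Char 6 ('G'): step: R->7, L=6; G->plug->A->R->D->L->E->refl->H->L'->E->R'->H->plug->H
Char 7 ('F'): step: R->0, L->7 (L advanced); F->plug->E->R->E->L->C->refl->D->L'->C->R'->H->plug->H
Char 8 ('A'): step: R->1, L=7; A->plug->G->R->B->L->H->refl->E->L'->F->R'->E->plug->F
Char 9 ('E'): step: R->2, L=7; E->plug->F->R->A->L->B->refl->G->L'->D->R'->B->plug->B
Char 10 ('H'): step: R->3, L=7; H->plug->H->R->F->L->E->refl->H->L'->B->R'->B->plug->B
Char 11 ('C'): step: R->4, L=7; C->plug->C->R->H->L->A->refl->F->L'->G->R'->D->plug->D
Char 12 ('A'): step: R->5, L=7; A->plug->G->R->A->L->B->refl->G->L'->D->R'->F->plug->E
Final: ciphertext=GCCFCHHFBBDE, RIGHT=5, LEFT=7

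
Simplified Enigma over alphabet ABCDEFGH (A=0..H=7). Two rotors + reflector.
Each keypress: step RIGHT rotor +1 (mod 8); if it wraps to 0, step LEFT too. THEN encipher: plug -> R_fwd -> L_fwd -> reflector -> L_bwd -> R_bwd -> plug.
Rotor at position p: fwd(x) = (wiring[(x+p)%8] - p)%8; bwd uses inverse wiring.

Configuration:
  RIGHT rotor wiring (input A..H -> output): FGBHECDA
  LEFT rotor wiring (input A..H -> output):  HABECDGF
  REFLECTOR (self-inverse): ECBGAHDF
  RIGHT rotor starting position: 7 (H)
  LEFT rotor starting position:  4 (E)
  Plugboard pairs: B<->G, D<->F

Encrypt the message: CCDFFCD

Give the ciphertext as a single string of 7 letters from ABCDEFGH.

Answer: BBAAAEE

Derivation:
Char 1 ('C'): step: R->0, L->5 (L advanced); C->plug->C->R->B->L->B->refl->C->L'->D->R'->G->plug->B
Char 2 ('C'): step: R->1, L=5; C->plug->C->R->G->L->H->refl->F->L'->H->R'->G->plug->B
Char 3 ('D'): step: R->2, L=5; D->plug->F->R->G->L->H->refl->F->L'->H->R'->A->plug->A
Char 4 ('F'): step: R->3, L=5; F->plug->D->R->A->L->G->refl->D->L'->E->R'->A->plug->A
Char 5 ('F'): step: R->4, L=5; F->plug->D->R->E->L->D->refl->G->L'->A->R'->A->plug->A
Char 6 ('C'): step: R->5, L=5; C->plug->C->R->D->L->C->refl->B->L'->B->R'->E->plug->E
Char 7 ('D'): step: R->6, L=5; D->plug->F->R->B->L->B->refl->C->L'->D->R'->E->plug->E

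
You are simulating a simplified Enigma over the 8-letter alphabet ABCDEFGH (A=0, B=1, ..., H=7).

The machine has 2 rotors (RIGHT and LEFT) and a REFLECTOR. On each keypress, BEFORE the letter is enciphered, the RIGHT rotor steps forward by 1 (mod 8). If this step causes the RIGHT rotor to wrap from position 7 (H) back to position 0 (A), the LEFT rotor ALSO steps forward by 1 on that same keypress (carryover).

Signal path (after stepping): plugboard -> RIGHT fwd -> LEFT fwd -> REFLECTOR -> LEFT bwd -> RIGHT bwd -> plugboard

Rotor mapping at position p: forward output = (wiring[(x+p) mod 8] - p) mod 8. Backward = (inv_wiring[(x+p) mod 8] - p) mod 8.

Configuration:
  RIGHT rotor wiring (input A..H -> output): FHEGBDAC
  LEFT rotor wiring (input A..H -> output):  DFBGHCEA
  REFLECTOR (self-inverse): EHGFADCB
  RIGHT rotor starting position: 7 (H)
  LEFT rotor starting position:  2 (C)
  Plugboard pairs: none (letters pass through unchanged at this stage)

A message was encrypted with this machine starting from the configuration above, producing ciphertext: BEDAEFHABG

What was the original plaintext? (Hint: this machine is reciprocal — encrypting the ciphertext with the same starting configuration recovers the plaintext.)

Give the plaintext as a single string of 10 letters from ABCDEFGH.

Char 1 ('B'): step: R->0, L->3 (L advanced); B->plug->B->R->H->L->G->refl->C->L'->G->R'->D->plug->D
Char 2 ('E'): step: R->1, L=3; E->plug->E->R->C->L->H->refl->B->L'->D->R'->B->plug->B
Char 3 ('D'): step: R->2, L=3; D->plug->D->R->B->L->E->refl->A->L'->F->R'->H->plug->H
Char 4 ('A'): step: R->3, L=3; A->plug->A->R->D->L->B->refl->H->L'->C->R'->F->plug->F
Char 5 ('E'): step: R->4, L=3; E->plug->E->R->B->L->E->refl->A->L'->F->R'->A->plug->A
Char 6 ('F'): step: R->5, L=3; F->plug->F->R->H->L->G->refl->C->L'->G->R'->A->plug->A
Char 7 ('H'): step: R->6, L=3; H->plug->H->R->F->L->A->refl->E->L'->B->R'->D->plug->D
Char 8 ('A'): step: R->7, L=3; A->plug->A->R->D->L->B->refl->H->L'->C->R'->F->plug->F
Char 9 ('B'): step: R->0, L->4 (L advanced); B->plug->B->R->H->L->C->refl->G->L'->B->R'->E->plug->E
Char 10 ('G'): step: R->1, L=4; G->plug->G->R->B->L->G->refl->C->L'->H->R'->F->plug->F

Answer: DBHFAADFEF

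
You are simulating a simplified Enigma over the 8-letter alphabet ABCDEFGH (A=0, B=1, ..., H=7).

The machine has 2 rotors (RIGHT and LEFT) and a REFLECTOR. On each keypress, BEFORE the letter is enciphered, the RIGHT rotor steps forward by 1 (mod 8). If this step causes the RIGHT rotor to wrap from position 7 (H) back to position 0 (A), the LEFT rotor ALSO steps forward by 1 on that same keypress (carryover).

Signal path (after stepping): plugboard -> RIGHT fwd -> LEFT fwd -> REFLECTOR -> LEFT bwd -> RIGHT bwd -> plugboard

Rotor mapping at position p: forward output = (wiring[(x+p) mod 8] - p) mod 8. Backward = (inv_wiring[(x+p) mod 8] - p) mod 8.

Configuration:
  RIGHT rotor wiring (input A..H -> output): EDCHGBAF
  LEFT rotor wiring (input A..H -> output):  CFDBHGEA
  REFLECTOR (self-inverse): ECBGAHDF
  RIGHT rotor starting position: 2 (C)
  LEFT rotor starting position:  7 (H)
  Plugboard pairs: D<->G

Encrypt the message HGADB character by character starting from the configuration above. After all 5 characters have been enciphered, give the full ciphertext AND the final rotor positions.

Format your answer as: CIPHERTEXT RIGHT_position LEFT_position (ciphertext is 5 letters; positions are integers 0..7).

Answer: CACEG 7 7

Derivation:
Char 1 ('H'): step: R->3, L=7; H->plug->H->R->H->L->F->refl->H->L'->G->R'->C->plug->C
Char 2 ('G'): step: R->4, L=7; G->plug->D->R->B->L->D->refl->G->L'->C->R'->A->plug->A
Char 3 ('A'): step: R->5, L=7; A->plug->A->R->E->L->C->refl->B->L'->A->R'->C->plug->C
Char 4 ('D'): step: R->6, L=7; D->plug->G->R->A->L->B->refl->C->L'->E->R'->E->plug->E
Char 5 ('B'): step: R->7, L=7; B->plug->B->R->F->L->A->refl->E->L'->D->R'->D->plug->G
Final: ciphertext=CACEG, RIGHT=7, LEFT=7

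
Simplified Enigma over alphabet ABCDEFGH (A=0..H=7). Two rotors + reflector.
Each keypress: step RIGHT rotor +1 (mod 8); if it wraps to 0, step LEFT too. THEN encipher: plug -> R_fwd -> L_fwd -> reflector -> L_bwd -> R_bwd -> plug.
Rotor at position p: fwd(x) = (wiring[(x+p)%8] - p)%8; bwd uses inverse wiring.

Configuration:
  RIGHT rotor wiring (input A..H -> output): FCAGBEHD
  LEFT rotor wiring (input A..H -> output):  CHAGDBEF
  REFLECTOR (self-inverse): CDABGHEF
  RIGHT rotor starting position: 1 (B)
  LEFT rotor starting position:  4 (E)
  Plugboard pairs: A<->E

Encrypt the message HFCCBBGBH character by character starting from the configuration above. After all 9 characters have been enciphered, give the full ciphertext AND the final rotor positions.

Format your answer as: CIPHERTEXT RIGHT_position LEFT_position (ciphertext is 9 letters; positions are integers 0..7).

Char 1 ('H'): step: R->2, L=4; H->plug->H->R->A->L->H->refl->F->L'->B->R'->F->plug->F
Char 2 ('F'): step: R->3, L=4; F->plug->F->R->C->L->A->refl->C->L'->H->R'->G->plug->G
Char 3 ('C'): step: R->4, L=4; C->plug->C->R->D->L->B->refl->D->L'->F->R'->A->plug->E
Char 4 ('C'): step: R->5, L=4; C->plug->C->R->G->L->E->refl->G->L'->E->R'->H->plug->H
Char 5 ('B'): step: R->6, L=4; B->plug->B->R->F->L->D->refl->B->L'->D->R'->G->plug->G
Char 6 ('B'): step: R->7, L=4; B->plug->B->R->G->L->E->refl->G->L'->E->R'->A->plug->E
Char 7 ('G'): step: R->0, L->5 (L advanced); G->plug->G->R->H->L->G->refl->E->L'->A->R'->C->plug->C
Char 8 ('B'): step: R->1, L=5; B->plug->B->R->H->L->G->refl->E->L'->A->R'->D->plug->D
Char 9 ('H'): step: R->2, L=5; H->plug->H->R->A->L->E->refl->G->L'->H->R'->C->plug->C
Final: ciphertext=FGEHGECDC, RIGHT=2, LEFT=5

Answer: FGEHGECDC 2 5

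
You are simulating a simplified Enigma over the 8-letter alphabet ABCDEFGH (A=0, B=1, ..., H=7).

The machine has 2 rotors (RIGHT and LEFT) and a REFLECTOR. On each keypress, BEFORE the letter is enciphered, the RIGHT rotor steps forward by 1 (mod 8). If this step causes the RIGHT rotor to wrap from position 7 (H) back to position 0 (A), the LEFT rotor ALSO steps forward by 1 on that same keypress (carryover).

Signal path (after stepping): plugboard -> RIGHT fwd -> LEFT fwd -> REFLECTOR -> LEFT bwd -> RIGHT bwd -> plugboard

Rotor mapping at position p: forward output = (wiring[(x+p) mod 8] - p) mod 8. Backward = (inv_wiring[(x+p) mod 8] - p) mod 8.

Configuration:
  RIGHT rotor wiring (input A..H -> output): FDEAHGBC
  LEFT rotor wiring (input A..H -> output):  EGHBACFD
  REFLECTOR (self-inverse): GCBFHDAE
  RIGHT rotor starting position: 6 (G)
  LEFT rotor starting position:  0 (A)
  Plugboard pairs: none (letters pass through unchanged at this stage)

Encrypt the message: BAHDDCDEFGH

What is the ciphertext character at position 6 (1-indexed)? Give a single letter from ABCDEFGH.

Char 1 ('B'): step: R->7, L=0; B->plug->B->R->G->L->F->refl->D->L'->H->R'->G->plug->G
Char 2 ('A'): step: R->0, L->1 (L advanced); A->plug->A->R->F->L->E->refl->H->L'->D->R'->B->plug->B
Char 3 ('H'): step: R->1, L=1; H->plug->H->R->E->L->B->refl->C->L'->G->R'->D->plug->D
Char 4 ('D'): step: R->2, L=1; D->plug->D->R->E->L->B->refl->C->L'->G->R'->B->plug->B
Char 5 ('D'): step: R->3, L=1; D->plug->D->R->G->L->C->refl->B->L'->E->R'->B->plug->B
Char 6 ('C'): step: R->4, L=1; C->plug->C->R->F->L->E->refl->H->L'->D->R'->A->plug->A

A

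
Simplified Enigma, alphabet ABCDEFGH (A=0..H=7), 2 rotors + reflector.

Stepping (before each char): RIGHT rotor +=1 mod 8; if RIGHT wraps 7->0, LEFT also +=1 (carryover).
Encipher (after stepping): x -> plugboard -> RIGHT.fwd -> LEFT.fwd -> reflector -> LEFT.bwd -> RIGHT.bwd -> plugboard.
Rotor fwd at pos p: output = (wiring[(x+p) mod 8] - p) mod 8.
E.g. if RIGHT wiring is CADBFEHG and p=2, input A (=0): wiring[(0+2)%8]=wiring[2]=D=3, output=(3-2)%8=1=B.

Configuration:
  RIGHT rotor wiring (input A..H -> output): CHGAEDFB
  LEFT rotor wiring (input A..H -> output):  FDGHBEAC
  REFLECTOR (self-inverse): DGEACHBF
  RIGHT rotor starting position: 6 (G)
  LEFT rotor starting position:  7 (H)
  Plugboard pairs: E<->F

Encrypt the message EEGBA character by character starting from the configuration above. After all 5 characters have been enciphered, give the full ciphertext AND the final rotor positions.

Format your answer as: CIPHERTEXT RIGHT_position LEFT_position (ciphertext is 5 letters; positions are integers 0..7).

Char 1 ('E'): step: R->7, L=7; E->plug->F->R->F->L->C->refl->E->L'->C->R'->A->plug->A
Char 2 ('E'): step: R->0, L->0 (L advanced); E->plug->F->R->D->L->H->refl->F->L'->A->R'->D->plug->D
Char 3 ('G'): step: R->1, L=0; G->plug->G->R->A->L->F->refl->H->L'->D->R'->D->plug->D
Char 4 ('B'): step: R->2, L=0; B->plug->B->R->G->L->A->refl->D->L'->B->R'->D->plug->D
Char 5 ('A'): step: R->3, L=0; A->plug->A->R->F->L->E->refl->C->L'->H->R'->F->plug->E
Final: ciphertext=ADDDE, RIGHT=3, LEFT=0

Answer: ADDDE 3 0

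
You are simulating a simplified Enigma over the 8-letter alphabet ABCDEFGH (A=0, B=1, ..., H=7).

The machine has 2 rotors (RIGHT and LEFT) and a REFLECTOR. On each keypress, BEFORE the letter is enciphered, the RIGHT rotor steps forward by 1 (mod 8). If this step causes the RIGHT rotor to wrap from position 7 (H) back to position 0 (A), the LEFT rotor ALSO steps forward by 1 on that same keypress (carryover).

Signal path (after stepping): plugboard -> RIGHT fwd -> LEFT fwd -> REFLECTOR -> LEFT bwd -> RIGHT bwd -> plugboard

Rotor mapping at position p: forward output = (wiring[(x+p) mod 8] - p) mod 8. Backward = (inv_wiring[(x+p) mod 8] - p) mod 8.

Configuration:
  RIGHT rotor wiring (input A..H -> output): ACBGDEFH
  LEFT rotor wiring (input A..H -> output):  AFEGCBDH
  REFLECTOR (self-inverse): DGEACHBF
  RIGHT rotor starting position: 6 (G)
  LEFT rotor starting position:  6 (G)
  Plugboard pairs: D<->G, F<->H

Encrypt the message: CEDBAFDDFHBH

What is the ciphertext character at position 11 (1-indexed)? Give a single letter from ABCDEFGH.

Char 1 ('C'): step: R->7, L=6; C->plug->C->R->D->L->H->refl->F->L'->A->R'->A->plug->A
Char 2 ('E'): step: R->0, L->7 (L advanced); E->plug->E->R->D->L->F->refl->H->L'->E->R'->F->plug->H
Char 3 ('D'): step: R->1, L=7; D->plug->G->R->G->L->C->refl->E->L'->H->R'->H->plug->F
Char 4 ('B'): step: R->2, L=7; B->plug->B->R->E->L->H->refl->F->L'->D->R'->E->plug->E
Char 5 ('A'): step: R->3, L=7; A->plug->A->R->D->L->F->refl->H->L'->E->R'->E->plug->E
Char 6 ('F'): step: R->4, L=7; F->plug->H->R->C->L->G->refl->B->L'->B->R'->C->plug->C
Char 7 ('D'): step: R->5, L=7; D->plug->G->R->B->L->B->refl->G->L'->C->R'->C->plug->C
Char 8 ('D'): step: R->6, L=7; D->plug->G->R->F->L->D->refl->A->L'->A->R'->F->plug->H
Char 9 ('F'): step: R->7, L=7; F->plug->H->R->G->L->C->refl->E->L'->H->R'->E->plug->E
Char 10 ('H'): step: R->0, L->0 (L advanced); H->plug->F->R->E->L->C->refl->E->L'->C->R'->B->plug->B
Char 11 ('B'): step: R->1, L=0; B->plug->B->R->A->L->A->refl->D->L'->G->R'->G->plug->D

D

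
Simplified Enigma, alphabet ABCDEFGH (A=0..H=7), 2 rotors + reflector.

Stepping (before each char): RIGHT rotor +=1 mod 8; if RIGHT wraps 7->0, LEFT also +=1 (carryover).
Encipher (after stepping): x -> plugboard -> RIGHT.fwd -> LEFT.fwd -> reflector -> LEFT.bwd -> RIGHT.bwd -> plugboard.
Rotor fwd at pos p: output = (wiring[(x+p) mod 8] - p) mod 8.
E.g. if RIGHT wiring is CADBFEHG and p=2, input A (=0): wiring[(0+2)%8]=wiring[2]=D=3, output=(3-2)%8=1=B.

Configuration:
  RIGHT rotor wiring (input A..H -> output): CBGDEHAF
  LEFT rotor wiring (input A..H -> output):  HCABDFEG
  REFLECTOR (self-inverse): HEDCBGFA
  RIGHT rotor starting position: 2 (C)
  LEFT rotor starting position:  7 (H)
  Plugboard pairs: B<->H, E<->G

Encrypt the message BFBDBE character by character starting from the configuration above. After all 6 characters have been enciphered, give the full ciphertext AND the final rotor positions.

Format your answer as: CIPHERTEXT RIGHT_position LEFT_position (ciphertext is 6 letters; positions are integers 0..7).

Answer: DHEFEA 0 0

Derivation:
Char 1 ('B'): step: R->3, L=7; B->plug->H->R->D->L->B->refl->E->L'->F->R'->D->plug->D
Char 2 ('F'): step: R->4, L=7; F->plug->F->R->F->L->E->refl->B->L'->D->R'->B->plug->H
Char 3 ('B'): step: R->5, L=7; B->plug->H->R->H->L->F->refl->G->L'->G->R'->G->plug->E
Char 4 ('D'): step: R->6, L=7; D->plug->D->R->D->L->B->refl->E->L'->F->R'->F->plug->F
Char 5 ('B'): step: R->7, L=7; B->plug->H->R->B->L->A->refl->H->L'->A->R'->G->plug->E
Char 6 ('E'): step: R->0, L->0 (L advanced); E->plug->G->R->A->L->H->refl->A->L'->C->R'->A->plug->A
Final: ciphertext=DHEFEA, RIGHT=0, LEFT=0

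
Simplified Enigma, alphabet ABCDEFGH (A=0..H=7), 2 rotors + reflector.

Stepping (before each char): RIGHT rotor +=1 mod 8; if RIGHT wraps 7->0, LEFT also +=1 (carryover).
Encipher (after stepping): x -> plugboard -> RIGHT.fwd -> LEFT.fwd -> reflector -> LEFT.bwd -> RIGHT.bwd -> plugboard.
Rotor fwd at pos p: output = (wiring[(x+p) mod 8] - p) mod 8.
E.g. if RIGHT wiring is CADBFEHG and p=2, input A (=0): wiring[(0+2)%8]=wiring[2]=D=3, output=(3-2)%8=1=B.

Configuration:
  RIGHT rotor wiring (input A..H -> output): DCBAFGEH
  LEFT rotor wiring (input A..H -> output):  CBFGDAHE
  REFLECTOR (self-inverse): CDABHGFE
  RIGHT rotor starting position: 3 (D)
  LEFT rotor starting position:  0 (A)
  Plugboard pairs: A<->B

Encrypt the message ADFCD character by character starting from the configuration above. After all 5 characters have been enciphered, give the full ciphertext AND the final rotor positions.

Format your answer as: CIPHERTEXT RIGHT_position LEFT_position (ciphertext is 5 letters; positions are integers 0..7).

Answer: DAEDB 0 1

Derivation:
Char 1 ('A'): step: R->4, L=0; A->plug->B->R->C->L->F->refl->G->L'->D->R'->D->plug->D
Char 2 ('D'): step: R->5, L=0; D->plug->D->R->G->L->H->refl->E->L'->H->R'->B->plug->A
Char 3 ('F'): step: R->6, L=0; F->plug->F->R->C->L->F->refl->G->L'->D->R'->E->plug->E
Char 4 ('C'): step: R->7, L=0; C->plug->C->R->D->L->G->refl->F->L'->C->R'->D->plug->D
Char 5 ('D'): step: R->0, L->1 (L advanced); D->plug->D->R->A->L->A->refl->C->L'->D->R'->A->plug->B
Final: ciphertext=DAEDB, RIGHT=0, LEFT=1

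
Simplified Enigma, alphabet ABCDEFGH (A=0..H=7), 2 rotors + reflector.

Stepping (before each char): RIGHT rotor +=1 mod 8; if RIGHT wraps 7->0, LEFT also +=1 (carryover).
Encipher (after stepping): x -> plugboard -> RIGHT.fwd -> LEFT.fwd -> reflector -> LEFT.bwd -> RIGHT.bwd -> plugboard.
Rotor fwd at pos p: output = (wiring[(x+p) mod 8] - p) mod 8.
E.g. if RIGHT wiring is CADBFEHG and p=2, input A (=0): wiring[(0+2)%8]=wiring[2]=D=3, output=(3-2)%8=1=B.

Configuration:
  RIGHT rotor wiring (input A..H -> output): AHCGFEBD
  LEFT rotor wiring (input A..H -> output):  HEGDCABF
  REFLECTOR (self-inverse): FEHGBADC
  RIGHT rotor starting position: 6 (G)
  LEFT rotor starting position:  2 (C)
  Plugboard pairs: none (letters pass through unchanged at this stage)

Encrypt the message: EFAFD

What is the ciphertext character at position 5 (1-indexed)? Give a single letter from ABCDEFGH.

Char 1 ('E'): step: R->7, L=2; E->plug->E->R->H->L->C->refl->H->L'->E->R'->A->plug->A
Char 2 ('F'): step: R->0, L->3 (L advanced); F->plug->F->R->E->L->C->refl->H->L'->B->R'->G->plug->G
Char 3 ('A'): step: R->1, L=3; A->plug->A->R->G->L->B->refl->E->L'->F->R'->C->plug->C
Char 4 ('F'): step: R->2, L=3; F->plug->F->R->B->L->H->refl->C->L'->E->R'->B->plug->B
Char 5 ('D'): step: R->3, L=3; D->plug->D->R->G->L->B->refl->E->L'->F->R'->F->plug->F

F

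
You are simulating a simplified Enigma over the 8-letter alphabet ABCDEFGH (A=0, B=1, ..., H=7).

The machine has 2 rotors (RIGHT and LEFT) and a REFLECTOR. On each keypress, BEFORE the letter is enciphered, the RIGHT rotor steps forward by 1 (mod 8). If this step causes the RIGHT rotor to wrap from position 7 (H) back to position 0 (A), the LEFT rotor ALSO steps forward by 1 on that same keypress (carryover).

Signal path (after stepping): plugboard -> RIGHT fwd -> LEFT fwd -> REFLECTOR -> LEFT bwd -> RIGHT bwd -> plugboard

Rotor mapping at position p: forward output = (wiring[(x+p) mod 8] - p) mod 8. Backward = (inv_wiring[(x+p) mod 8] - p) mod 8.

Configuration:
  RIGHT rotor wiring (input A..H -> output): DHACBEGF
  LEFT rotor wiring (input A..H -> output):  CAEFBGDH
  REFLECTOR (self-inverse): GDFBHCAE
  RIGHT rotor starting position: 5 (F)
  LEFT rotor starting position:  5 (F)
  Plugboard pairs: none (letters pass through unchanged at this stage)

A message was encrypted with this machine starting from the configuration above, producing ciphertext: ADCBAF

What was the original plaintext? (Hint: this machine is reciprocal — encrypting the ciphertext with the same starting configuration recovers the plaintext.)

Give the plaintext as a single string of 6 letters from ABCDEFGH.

Char 1 ('A'): step: R->6, L=5; A->plug->A->R->A->L->B->refl->D->L'->E->R'->F->plug->F
Char 2 ('D'): step: R->7, L=5; D->plug->D->R->B->L->G->refl->A->L'->G->R'->A->plug->A
Char 3 ('C'): step: R->0, L->6 (L advanced); C->plug->C->R->A->L->F->refl->C->L'->D->R'->A->plug->A
Char 4 ('B'): step: R->1, L=6; B->plug->B->R->H->L->A->refl->G->L'->E->R'->G->plug->G
Char 5 ('A'): step: R->2, L=6; A->plug->A->R->G->L->D->refl->B->L'->B->R'->G->plug->G
Char 6 ('F'): step: R->3, L=6; F->plug->F->R->A->L->F->refl->C->L'->D->R'->D->plug->D

Answer: FAAGGD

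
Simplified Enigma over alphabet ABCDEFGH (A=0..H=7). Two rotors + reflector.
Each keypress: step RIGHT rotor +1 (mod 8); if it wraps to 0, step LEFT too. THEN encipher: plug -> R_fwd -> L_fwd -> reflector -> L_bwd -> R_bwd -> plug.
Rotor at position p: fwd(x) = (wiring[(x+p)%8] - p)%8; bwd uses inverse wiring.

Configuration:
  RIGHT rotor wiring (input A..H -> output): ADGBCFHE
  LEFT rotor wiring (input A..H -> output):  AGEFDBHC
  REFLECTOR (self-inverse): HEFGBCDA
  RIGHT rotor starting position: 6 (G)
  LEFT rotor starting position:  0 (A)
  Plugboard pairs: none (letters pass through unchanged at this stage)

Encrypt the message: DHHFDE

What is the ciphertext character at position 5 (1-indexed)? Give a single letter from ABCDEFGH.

Char 1 ('D'): step: R->7, L=0; D->plug->D->R->H->L->C->refl->F->L'->D->R'->F->plug->F
Char 2 ('H'): step: R->0, L->1 (L advanced); H->plug->H->R->E->L->A->refl->H->L'->H->R'->G->plug->G
Char 3 ('H'): step: R->1, L=1; H->plug->H->R->H->L->H->refl->A->L'->E->R'->E->plug->E
Char 4 ('F'): step: R->2, L=1; F->plug->F->R->C->L->E->refl->B->L'->G->R'->G->plug->G
Char 5 ('D'): step: R->3, L=1; D->plug->D->R->E->L->A->refl->H->L'->H->R'->B->plug->B

B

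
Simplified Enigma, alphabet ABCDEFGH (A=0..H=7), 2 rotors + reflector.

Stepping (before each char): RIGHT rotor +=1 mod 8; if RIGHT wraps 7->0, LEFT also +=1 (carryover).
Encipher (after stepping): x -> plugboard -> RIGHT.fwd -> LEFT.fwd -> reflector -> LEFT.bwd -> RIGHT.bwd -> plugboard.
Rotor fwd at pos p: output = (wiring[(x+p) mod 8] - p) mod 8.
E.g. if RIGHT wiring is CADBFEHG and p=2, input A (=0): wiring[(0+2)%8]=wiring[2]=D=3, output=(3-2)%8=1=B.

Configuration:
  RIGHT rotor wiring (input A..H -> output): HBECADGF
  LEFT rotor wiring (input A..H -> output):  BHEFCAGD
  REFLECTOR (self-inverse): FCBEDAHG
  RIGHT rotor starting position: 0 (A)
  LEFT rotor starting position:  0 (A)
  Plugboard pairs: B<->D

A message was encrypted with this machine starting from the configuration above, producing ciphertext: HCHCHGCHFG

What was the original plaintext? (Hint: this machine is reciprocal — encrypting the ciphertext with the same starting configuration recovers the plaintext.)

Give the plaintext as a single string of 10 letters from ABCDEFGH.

Answer: CBGDGDHABH

Derivation:
Char 1 ('H'): step: R->1, L=0; H->plug->H->R->G->L->G->refl->H->L'->B->R'->C->plug->C
Char 2 ('C'): step: R->2, L=0; C->plug->C->R->G->L->G->refl->H->L'->B->R'->D->plug->B
Char 3 ('H'): step: R->3, L=0; H->plug->H->R->B->L->H->refl->G->L'->G->R'->G->plug->G
Char 4 ('C'): step: R->4, L=0; C->plug->C->R->C->L->E->refl->D->L'->H->R'->B->plug->D
Char 5 ('H'): step: R->5, L=0; H->plug->H->R->D->L->F->refl->A->L'->F->R'->G->plug->G
Char 6 ('G'): step: R->6, L=0; G->plug->G->R->C->L->E->refl->D->L'->H->R'->B->plug->D
Char 7 ('C'): step: R->7, L=0; C->plug->C->R->C->L->E->refl->D->L'->H->R'->H->plug->H
Char 8 ('H'): step: R->0, L->1 (L advanced); H->plug->H->R->F->L->F->refl->A->L'->H->R'->A->plug->A
Char 9 ('F'): step: R->1, L=1; F->plug->F->R->F->L->F->refl->A->L'->H->R'->D->plug->B
Char 10 ('G'): step: R->2, L=1; G->plug->G->R->F->L->F->refl->A->L'->H->R'->H->plug->H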